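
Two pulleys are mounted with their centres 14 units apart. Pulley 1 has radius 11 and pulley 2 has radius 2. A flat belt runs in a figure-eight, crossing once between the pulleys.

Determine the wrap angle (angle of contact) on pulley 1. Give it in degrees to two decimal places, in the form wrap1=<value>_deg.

wrap1=316.43_deg

crossed belt: β = asin((r1+r2)/C) = asin(13/14) = 68.2132°
wrap1 = wrap2 = π + 2β = 316.4264°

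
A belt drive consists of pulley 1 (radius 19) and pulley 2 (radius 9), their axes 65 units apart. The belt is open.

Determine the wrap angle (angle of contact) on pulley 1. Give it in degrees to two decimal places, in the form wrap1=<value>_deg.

open belt: β = asin((r2−r1)/C) = asin(-10/65) = -8.8499°
wrap1 = π − 2β = 197.6998°
wrap2 = π + 2β = 162.3002°

wrap1=197.70_deg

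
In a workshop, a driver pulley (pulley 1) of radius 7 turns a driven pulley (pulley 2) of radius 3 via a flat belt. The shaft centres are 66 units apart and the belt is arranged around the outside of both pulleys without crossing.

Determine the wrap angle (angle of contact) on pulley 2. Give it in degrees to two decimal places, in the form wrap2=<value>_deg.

wrap2=173.05_deg

open belt: β = asin((r2−r1)/C) = asin(-4/66) = -3.4746°
wrap1 = π − 2β = 186.9492°
wrap2 = π + 2β = 173.0508°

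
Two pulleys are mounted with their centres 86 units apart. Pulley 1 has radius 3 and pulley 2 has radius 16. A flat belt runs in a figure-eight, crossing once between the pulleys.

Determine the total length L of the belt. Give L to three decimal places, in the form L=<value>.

crossed belt: β = asin((r1+r2)/C) = asin(19/86) = 12.7637°
wrap1 = wrap2 = π + 2β = 205.5274°
tangent length = C·cosβ = 83.8749
L = (r1+r2)·wrap + 2·C·cosβ = 19·3.5871 + 2·83.8749 = 235.9053

L=235.905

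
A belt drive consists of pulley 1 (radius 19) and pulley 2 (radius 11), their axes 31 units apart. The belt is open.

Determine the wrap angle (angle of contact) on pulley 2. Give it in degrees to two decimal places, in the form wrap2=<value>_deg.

wrap2=150.09_deg

open belt: β = asin((r2−r1)/C) = asin(-8/31) = -14.9552°
wrap1 = π − 2β = 209.9105°
wrap2 = π + 2β = 150.0895°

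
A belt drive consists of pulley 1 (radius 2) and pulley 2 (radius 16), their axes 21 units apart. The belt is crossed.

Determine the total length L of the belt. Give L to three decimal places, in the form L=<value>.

crossed belt: β = asin((r1+r2)/C) = asin(18/21) = 58.9973°
wrap1 = wrap2 = π + 2β = 297.9946°
tangent length = C·cosβ = 10.8167
L = (r1+r2)·wrap + 2·C·cosβ = 18·5.2010 + 2·10.8167 = 115.2511

L=115.251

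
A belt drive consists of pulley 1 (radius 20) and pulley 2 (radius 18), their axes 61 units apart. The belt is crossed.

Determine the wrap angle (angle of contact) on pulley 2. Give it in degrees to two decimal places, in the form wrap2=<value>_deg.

crossed belt: β = asin((r1+r2)/C) = asin(38/61) = 38.5319°
wrap1 = wrap2 = π + 2β = 257.0639°

wrap2=257.06_deg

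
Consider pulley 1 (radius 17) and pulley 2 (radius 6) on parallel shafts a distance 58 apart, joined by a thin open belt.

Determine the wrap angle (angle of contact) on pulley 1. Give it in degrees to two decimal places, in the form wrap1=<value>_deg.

open belt: β = asin((r2−r1)/C) = asin(-11/58) = -10.9327°
wrap1 = π − 2β = 201.8653°
wrap2 = π + 2β = 158.1347°

wrap1=201.87_deg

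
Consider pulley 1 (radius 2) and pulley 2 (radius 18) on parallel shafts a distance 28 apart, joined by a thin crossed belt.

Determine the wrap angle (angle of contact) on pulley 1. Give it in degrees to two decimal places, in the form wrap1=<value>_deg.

wrap1=271.17_deg

crossed belt: β = asin((r1+r2)/C) = asin(20/28) = 45.5847°
wrap1 = wrap2 = π + 2β = 271.1694°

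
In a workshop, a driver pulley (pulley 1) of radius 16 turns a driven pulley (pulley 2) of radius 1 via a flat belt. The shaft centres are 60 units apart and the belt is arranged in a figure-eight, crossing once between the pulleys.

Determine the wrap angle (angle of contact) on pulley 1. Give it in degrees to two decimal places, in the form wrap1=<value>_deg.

wrap1=212.92_deg

crossed belt: β = asin((r1+r2)/C) = asin(17/60) = 16.4592°
wrap1 = wrap2 = π + 2β = 212.9185°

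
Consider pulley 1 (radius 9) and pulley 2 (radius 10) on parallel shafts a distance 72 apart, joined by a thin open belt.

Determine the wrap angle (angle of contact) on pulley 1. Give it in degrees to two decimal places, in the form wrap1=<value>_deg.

open belt: β = asin((r2−r1)/C) = asin(1/72) = 0.7958°
wrap1 = π − 2β = 178.4084°
wrap2 = π + 2β = 181.5916°

wrap1=178.41_deg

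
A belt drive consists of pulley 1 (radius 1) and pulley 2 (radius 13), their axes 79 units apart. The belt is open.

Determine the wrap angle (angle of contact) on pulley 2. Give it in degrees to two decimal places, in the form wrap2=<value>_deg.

open belt: β = asin((r2−r1)/C) = asin(12/79) = 8.7370°
wrap1 = π − 2β = 162.5260°
wrap2 = π + 2β = 197.4740°

wrap2=197.47_deg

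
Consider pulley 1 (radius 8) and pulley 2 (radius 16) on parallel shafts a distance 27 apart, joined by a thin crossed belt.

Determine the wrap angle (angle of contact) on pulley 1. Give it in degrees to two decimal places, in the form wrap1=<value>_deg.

wrap1=305.47_deg

crossed belt: β = asin((r1+r2)/C) = asin(24/27) = 62.7340°
wrap1 = wrap2 = π + 2β = 305.4679°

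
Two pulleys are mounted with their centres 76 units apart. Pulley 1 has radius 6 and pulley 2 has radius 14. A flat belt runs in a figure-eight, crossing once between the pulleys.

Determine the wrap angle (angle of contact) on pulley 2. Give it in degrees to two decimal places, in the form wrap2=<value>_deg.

crossed belt: β = asin((r1+r2)/C) = asin(20/76) = 15.2575°
wrap1 = wrap2 = π + 2β = 210.5150°

wrap2=210.52_deg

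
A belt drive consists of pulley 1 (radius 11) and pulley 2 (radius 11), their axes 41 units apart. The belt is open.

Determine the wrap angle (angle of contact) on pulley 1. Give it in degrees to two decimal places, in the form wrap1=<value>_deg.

wrap1=180.00_deg

open belt: β = asin((r2−r1)/C) = asin(0/41) = 0.0000°
wrap1 = π − 2β = 180.0000°
wrap2 = π + 2β = 180.0000°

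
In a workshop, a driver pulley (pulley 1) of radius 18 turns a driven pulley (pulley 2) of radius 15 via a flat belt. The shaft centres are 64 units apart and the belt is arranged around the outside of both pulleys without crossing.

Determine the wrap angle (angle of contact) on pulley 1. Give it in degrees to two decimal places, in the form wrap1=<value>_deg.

wrap1=185.37_deg

open belt: β = asin((r2−r1)/C) = asin(-3/64) = -2.6867°
wrap1 = π − 2β = 185.3734°
wrap2 = π + 2β = 174.6266°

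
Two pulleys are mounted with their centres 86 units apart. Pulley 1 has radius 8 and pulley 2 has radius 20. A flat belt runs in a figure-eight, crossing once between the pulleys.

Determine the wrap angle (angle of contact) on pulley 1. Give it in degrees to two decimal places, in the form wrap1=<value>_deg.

wrap1=218.00_deg

crossed belt: β = asin((r1+r2)/C) = asin(28/86) = 19.0008°
wrap1 = wrap2 = π + 2β = 218.0016°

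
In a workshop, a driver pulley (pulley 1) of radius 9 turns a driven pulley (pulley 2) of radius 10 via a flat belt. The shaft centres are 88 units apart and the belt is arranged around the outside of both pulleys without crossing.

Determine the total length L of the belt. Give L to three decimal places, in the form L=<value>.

L=235.702

open belt: β = asin((r2−r1)/C) = asin(1/88) = 0.6511°
wrap1 = π − 2β = 178.6978°
wrap2 = π + 2β = 181.3022°
tangent length = C·cosβ = 87.9943
L = r1·wrap1 + r2·wrap2 + 2·C·cosβ = 9·3.1189 + 10·3.1643 + 2·87.9943 = 235.7016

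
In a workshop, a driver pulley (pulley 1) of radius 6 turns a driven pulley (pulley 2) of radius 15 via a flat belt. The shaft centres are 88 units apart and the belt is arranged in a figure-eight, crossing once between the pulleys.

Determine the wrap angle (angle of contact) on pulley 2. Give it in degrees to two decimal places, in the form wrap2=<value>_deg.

wrap2=207.61_deg

crossed belt: β = asin((r1+r2)/C) = asin(21/88) = 13.8061°
wrap1 = wrap2 = π + 2β = 207.6121°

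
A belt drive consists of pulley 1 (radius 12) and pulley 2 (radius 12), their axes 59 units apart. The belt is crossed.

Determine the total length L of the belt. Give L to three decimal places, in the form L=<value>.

L=203.303

crossed belt: β = asin((r1+r2)/C) = asin(24/59) = 24.0027°
wrap1 = wrap2 = π + 2β = 228.0054°
tangent length = C·cosβ = 53.8981
L = (r1+r2)·wrap + 2·C·cosβ = 24·3.9794 + 2·53.8981 = 203.3028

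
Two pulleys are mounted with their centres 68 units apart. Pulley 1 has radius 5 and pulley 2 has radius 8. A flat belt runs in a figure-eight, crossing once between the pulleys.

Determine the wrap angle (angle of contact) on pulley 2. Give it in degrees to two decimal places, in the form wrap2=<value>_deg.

crossed belt: β = asin((r1+r2)/C) = asin(13/68) = 11.0214°
wrap1 = wrap2 = π + 2β = 202.0429°

wrap2=202.04_deg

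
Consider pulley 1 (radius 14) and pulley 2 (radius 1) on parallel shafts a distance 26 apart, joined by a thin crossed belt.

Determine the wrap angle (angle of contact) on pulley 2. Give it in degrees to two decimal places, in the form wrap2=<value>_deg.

wrap2=250.47_deg

crossed belt: β = asin((r1+r2)/C) = asin(15/26) = 35.2344°
wrap1 = wrap2 = π + 2β = 250.4688°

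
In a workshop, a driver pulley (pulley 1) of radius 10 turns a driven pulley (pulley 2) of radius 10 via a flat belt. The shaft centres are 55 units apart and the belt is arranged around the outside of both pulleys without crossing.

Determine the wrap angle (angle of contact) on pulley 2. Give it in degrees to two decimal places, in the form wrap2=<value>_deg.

wrap2=180.00_deg

open belt: β = asin((r2−r1)/C) = asin(0/55) = 0.0000°
wrap1 = π − 2β = 180.0000°
wrap2 = π + 2β = 180.0000°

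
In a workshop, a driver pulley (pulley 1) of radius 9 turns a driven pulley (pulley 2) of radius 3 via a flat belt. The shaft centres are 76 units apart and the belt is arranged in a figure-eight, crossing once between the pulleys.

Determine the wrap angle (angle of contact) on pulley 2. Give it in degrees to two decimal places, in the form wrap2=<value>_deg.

crossed belt: β = asin((r1+r2)/C) = asin(12/76) = 9.0847°
wrap1 = wrap2 = π + 2β = 198.1694°

wrap2=198.17_deg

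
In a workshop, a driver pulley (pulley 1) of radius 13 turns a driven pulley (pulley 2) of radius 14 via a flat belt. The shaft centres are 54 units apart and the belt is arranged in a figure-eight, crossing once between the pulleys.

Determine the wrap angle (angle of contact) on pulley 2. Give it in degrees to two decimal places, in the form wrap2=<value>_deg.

wrap2=240.00_deg

crossed belt: β = asin((r1+r2)/C) = asin(27/54) = 30.0000°
wrap1 = wrap2 = π + 2β = 240.0000°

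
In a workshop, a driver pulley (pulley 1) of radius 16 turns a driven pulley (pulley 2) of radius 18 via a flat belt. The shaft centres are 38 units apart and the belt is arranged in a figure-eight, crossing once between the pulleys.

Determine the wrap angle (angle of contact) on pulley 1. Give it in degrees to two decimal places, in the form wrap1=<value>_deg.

wrap1=306.95_deg

crossed belt: β = asin((r1+r2)/C) = asin(34/38) = 63.4746°
wrap1 = wrap2 = π + 2β = 306.9493°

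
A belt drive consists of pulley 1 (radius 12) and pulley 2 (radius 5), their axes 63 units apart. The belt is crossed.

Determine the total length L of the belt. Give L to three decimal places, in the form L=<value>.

L=184.023

crossed belt: β = asin((r1+r2)/C) = asin(17/63) = 15.6548°
wrap1 = wrap2 = π + 2β = 211.3096°
tangent length = C·cosβ = 60.6630
L = (r1+r2)·wrap + 2·C·cosβ = 17·3.6880 + 2·60.6630 = 184.0228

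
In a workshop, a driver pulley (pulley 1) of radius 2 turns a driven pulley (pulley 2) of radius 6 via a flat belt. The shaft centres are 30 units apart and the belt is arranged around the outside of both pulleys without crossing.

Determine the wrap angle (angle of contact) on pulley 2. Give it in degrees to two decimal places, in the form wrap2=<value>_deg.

open belt: β = asin((r2−r1)/C) = asin(4/30) = 7.6623°
wrap1 = π − 2β = 164.6755°
wrap2 = π + 2β = 195.3245°

wrap2=195.32_deg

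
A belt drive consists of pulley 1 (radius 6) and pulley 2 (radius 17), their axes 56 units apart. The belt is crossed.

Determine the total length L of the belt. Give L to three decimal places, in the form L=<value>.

L=193.843

crossed belt: β = asin((r1+r2)/C) = asin(23/56) = 24.2497°
wrap1 = wrap2 = π + 2β = 228.4994°
tangent length = C·cosβ = 51.0588
L = (r1+r2)·wrap + 2·C·cosβ = 23·3.9881 + 2·51.0588 = 193.8431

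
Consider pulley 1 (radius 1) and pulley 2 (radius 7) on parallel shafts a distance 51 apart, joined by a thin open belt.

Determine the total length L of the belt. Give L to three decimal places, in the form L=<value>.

L=127.839

open belt: β = asin((r2−r1)/C) = asin(6/51) = 6.7563°
wrap1 = π − 2β = 166.4873°
wrap2 = π + 2β = 193.5127°
tangent length = C·cosβ = 50.6458
L = r1·wrap1 + r2·wrap2 + 2·C·cosβ = 1·2.9058 + 7·3.3774 + 2·50.6458 = 127.8394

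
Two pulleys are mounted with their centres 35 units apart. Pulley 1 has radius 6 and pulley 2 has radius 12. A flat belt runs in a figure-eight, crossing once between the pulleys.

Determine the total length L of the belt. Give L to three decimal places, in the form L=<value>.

crossed belt: β = asin((r1+r2)/C) = asin(18/35) = 30.9497°
wrap1 = wrap2 = π + 2β = 241.8994°
tangent length = C·cosβ = 30.0167
L = (r1+r2)·wrap + 2·C·cosβ = 18·4.2219 + 2·30.0167 = 136.0283

L=136.028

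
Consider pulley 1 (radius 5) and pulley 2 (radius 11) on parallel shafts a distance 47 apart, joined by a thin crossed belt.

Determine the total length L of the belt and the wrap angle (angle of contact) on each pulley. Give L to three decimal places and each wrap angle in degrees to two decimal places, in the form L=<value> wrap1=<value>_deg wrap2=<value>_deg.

crossed belt: β = asin((r1+r2)/C) = asin(16/47) = 19.9028°
wrap1 = wrap2 = π + 2β = 219.8056°
tangent length = C·cosβ = 44.1928
L = (r1+r2)·wrap + 2·C·cosβ = 16·3.8363 + 2·44.1928 = 149.7668

L=149.767 wrap1=219.81_deg wrap2=219.81_deg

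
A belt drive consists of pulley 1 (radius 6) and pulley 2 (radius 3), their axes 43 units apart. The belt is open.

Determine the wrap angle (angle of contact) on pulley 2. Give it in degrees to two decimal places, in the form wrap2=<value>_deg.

wrap2=172.00_deg

open belt: β = asin((r2−r1)/C) = asin(-3/43) = -4.0006°
wrap1 = π − 2β = 188.0013°
wrap2 = π + 2β = 171.9987°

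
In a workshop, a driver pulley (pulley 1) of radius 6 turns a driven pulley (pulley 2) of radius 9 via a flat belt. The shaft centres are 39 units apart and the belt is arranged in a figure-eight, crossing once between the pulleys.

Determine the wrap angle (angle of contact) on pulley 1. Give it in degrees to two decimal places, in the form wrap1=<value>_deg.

wrap1=225.24_deg

crossed belt: β = asin((r1+r2)/C) = asin(15/39) = 22.6199°
wrap1 = wrap2 = π + 2β = 225.2397°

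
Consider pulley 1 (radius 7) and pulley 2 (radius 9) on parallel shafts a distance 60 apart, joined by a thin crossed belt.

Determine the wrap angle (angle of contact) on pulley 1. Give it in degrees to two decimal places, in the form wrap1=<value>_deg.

wrap1=210.93_deg

crossed belt: β = asin((r1+r2)/C) = asin(16/60) = 15.4660°
wrap1 = wrap2 = π + 2β = 210.9320°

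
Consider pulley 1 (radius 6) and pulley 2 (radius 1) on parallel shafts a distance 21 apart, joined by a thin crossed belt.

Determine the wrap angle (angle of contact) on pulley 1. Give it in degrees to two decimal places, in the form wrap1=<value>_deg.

crossed belt: β = asin((r1+r2)/C) = asin(7/21) = 19.4712°
wrap1 = wrap2 = π + 2β = 218.9424°

wrap1=218.94_deg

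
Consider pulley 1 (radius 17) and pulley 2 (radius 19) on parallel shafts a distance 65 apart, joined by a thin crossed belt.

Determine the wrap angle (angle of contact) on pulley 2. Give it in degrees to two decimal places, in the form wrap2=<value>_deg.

crossed belt: β = asin((r1+r2)/C) = asin(36/65) = 33.6313°
wrap1 = wrap2 = π + 2β = 247.2626°

wrap2=247.26_deg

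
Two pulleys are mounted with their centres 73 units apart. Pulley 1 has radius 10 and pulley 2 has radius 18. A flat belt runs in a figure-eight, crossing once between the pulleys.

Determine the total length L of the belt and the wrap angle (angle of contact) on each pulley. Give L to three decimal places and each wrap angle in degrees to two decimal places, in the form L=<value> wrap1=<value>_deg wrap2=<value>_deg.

crossed belt: β = asin((r1+r2)/C) = asin(28/73) = 22.5545°
wrap1 = wrap2 = π + 2β = 225.1089°
tangent length = C·cosβ = 67.4166
L = (r1+r2)·wrap + 2·C·cosβ = 28·3.9289 + 2·67.4166 = 244.8422

L=244.842 wrap1=225.11_deg wrap2=225.11_deg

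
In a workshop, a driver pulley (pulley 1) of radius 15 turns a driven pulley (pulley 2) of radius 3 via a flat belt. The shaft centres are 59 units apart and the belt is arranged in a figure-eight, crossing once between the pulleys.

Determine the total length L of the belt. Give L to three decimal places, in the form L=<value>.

crossed belt: β = asin((r1+r2)/C) = asin(18/59) = 17.7633°
wrap1 = wrap2 = π + 2β = 215.5265°
tangent length = C·cosβ = 56.1872
L = (r1+r2)·wrap + 2·C·cosβ = 18·3.7616 + 2·56.1872 = 180.0840

L=180.084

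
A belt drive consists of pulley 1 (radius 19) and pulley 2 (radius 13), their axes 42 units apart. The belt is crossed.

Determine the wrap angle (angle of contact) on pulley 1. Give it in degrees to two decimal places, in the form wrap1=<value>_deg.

wrap1=279.26_deg

crossed belt: β = asin((r1+r2)/C) = asin(32/42) = 49.6324°
wrap1 = wrap2 = π + 2β = 279.2648°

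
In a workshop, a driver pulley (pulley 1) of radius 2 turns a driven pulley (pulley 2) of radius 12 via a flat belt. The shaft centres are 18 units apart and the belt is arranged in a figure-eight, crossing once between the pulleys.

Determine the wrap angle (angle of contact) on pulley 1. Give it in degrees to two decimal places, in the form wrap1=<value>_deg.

wrap1=282.12_deg

crossed belt: β = asin((r1+r2)/C) = asin(14/18) = 51.0576°
wrap1 = wrap2 = π + 2β = 282.1151°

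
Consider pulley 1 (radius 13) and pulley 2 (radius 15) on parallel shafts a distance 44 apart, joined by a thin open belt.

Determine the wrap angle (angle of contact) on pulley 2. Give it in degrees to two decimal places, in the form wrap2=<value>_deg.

wrap2=185.21_deg

open belt: β = asin((r2−r1)/C) = asin(2/44) = 2.6053°
wrap1 = π − 2β = 174.7895°
wrap2 = π + 2β = 185.2105°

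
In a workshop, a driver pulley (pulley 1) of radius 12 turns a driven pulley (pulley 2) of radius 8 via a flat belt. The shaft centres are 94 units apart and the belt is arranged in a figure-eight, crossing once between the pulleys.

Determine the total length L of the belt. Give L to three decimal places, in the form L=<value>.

L=255.103

crossed belt: β = asin((r1+r2)/C) = asin(20/94) = 12.2845°
wrap1 = wrap2 = π + 2β = 204.5690°
tangent length = C·cosβ = 91.8477
L = (r1+r2)·wrap + 2·C·cosβ = 20·3.5704 + 2·91.8477 = 255.1034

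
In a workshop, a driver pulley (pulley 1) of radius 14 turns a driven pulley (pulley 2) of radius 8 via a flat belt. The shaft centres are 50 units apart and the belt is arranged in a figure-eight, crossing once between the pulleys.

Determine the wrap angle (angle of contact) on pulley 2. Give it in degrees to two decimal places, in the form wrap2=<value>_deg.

crossed belt: β = asin((r1+r2)/C) = asin(22/50) = 26.1039°
wrap1 = wrap2 = π + 2β = 232.2078°

wrap2=232.21_deg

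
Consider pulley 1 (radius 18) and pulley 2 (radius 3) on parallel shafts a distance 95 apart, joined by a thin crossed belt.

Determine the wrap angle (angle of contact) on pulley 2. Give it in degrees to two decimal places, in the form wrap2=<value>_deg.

crossed belt: β = asin((r1+r2)/C) = asin(21/95) = 12.7709°
wrap1 = wrap2 = π + 2β = 205.5417°

wrap2=205.54_deg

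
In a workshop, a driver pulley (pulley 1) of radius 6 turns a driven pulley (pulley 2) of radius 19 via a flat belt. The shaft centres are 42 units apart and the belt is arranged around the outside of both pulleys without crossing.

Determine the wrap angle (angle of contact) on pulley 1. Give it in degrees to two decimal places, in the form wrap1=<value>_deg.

wrap1=143.94_deg

open belt: β = asin((r2−r1)/C) = asin(13/42) = 18.0305°
wrap1 = π − 2β = 143.9389°
wrap2 = π + 2β = 216.0611°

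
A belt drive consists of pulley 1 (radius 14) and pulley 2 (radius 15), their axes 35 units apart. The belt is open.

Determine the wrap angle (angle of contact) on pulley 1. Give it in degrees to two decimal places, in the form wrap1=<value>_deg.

open belt: β = asin((r2−r1)/C) = asin(1/35) = 1.6372°
wrap1 = π − 2β = 176.7255°
wrap2 = π + 2β = 183.2745°

wrap1=176.73_deg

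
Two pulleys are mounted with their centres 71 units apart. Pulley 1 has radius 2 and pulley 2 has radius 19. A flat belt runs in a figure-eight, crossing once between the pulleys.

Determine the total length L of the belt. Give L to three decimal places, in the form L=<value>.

L=214.231

crossed belt: β = asin((r1+r2)/C) = asin(21/71) = 17.2040°
wrap1 = wrap2 = π + 2β = 214.4080°
tangent length = C·cosβ = 67.8233
L = (r1+r2)·wrap + 2·C·cosβ = 21·3.7421 + 2·67.8233 = 214.2312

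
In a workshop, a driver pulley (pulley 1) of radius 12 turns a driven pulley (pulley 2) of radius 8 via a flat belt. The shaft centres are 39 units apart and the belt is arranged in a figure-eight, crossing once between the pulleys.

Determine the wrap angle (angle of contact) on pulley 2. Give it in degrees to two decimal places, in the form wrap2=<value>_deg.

crossed belt: β = asin((r1+r2)/C) = asin(20/39) = 30.8519°
wrap1 = wrap2 = π + 2β = 241.7038°

wrap2=241.70_deg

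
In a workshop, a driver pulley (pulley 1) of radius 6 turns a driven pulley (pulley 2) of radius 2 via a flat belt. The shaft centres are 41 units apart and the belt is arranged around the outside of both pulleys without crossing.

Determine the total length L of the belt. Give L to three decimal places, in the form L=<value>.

L=107.523

open belt: β = asin((r2−r1)/C) = asin(-4/41) = -5.5987°
wrap1 = π − 2β = 191.1975°
wrap2 = π + 2β = 168.8025°
tangent length = C·cosβ = 40.8044
L = r1·wrap1 + r2·wrap2 + 2·C·cosβ = 6·3.3370 + 2·2.9462 + 2·40.8044 = 107.5233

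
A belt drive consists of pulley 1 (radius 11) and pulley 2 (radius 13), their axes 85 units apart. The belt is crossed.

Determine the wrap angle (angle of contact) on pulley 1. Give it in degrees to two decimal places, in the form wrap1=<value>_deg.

wrap1=212.80_deg

crossed belt: β = asin((r1+r2)/C) = asin(24/85) = 16.4007°
wrap1 = wrap2 = π + 2β = 212.8014°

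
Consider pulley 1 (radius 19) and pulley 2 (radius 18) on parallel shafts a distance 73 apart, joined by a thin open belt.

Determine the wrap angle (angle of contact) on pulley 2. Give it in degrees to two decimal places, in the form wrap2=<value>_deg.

wrap2=178.43_deg

open belt: β = asin((r2−r1)/C) = asin(-1/73) = -0.7849°
wrap1 = π − 2β = 181.5698°
wrap2 = π + 2β = 178.4302°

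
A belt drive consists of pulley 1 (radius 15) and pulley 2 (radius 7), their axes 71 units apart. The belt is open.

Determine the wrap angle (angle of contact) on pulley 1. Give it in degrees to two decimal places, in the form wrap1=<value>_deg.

wrap1=192.94_deg

open belt: β = asin((r2−r1)/C) = asin(-8/71) = -6.4696°
wrap1 = π − 2β = 192.9392°
wrap2 = π + 2β = 167.0608°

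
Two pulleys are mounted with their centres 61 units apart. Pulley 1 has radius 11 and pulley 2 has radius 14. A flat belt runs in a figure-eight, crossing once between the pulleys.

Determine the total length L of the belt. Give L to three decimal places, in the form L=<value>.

L=210.937

crossed belt: β = asin((r1+r2)/C) = asin(25/61) = 24.1945°
wrap1 = wrap2 = π + 2β = 228.3891°
tangent length = C·cosβ = 55.6417
L = (r1+r2)·wrap + 2·C·cosβ = 25·3.9861 + 2·55.6417 = 210.9370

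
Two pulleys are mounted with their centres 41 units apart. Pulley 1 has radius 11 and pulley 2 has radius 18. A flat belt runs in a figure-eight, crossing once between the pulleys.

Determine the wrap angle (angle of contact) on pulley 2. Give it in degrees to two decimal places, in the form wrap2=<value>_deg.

wrap2=270.03_deg

crossed belt: β = asin((r1+r2)/C) = asin(29/41) = 45.0170°
wrap1 = wrap2 = π + 2β = 270.0341°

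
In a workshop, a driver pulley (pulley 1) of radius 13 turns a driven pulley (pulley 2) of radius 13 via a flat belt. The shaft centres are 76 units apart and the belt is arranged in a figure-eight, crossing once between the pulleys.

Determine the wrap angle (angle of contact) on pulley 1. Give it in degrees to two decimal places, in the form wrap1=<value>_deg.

crossed belt: β = asin((r1+r2)/C) = asin(26/76) = 20.0052°
wrap1 = wrap2 = π + 2β = 220.0104°

wrap1=220.01_deg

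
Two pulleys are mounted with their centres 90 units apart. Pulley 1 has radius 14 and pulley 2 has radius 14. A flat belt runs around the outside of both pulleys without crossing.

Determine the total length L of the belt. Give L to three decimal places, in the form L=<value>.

open belt: β = asin((r2−r1)/C) = asin(0/90) = 0.0000°
wrap1 = π − 2β = 180.0000°
wrap2 = π + 2β = 180.0000°
tangent length = C·cosβ = 90.0000
L = r1·wrap1 + r2·wrap2 + 2·C·cosβ = 14·3.1416 + 14·3.1416 + 2·90.0000 = 267.9646

L=267.965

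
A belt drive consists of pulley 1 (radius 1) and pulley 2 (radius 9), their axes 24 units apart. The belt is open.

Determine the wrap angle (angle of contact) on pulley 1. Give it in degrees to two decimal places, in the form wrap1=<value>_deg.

open belt: β = asin((r2−r1)/C) = asin(8/24) = 19.4712°
wrap1 = π − 2β = 141.0576°
wrap2 = π + 2β = 218.9424°

wrap1=141.06_deg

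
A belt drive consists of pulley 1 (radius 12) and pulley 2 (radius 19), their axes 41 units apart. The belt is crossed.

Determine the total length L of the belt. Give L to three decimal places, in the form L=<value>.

crossed belt: β = asin((r1+r2)/C) = asin(31/41) = 49.1214°
wrap1 = wrap2 = π + 2β = 278.2427°
tangent length = C·cosβ = 26.8328
L = (r1+r2)·wrap + 2·C·cosβ = 31·4.8563 + 2·26.8328 = 204.2094

L=204.209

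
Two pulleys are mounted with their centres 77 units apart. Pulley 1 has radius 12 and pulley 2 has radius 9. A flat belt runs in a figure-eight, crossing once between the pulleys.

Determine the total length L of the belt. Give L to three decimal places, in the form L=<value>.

crossed belt: β = asin((r1+r2)/C) = asin(21/77) = 15.8266°
wrap1 = wrap2 = π + 2β = 211.6532°
tangent length = C·cosβ = 74.0810
L = (r1+r2)·wrap + 2·C·cosβ = 21·3.6940 + 2·74.0810 = 225.7370

L=225.737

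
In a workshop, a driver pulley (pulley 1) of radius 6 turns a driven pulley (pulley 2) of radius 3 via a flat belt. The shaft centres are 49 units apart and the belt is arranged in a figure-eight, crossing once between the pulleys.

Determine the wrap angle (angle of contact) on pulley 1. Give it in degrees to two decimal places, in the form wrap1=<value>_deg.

crossed belt: β = asin((r1+r2)/C) = asin(9/49) = 10.5838°
wrap1 = wrap2 = π + 2β = 201.1676°

wrap1=201.17_deg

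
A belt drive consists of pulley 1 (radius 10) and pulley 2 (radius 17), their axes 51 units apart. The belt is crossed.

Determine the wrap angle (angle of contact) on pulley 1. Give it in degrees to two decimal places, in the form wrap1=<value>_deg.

wrap1=243.93_deg

crossed belt: β = asin((r1+r2)/C) = asin(27/51) = 31.9657°
wrap1 = wrap2 = π + 2β = 243.9314°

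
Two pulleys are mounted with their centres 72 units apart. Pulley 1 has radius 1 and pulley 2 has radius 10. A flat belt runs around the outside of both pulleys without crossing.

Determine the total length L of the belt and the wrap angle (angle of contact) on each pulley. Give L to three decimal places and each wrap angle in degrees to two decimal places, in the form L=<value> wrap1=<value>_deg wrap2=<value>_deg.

L=179.684 wrap1=165.64_deg wrap2=194.36_deg

open belt: β = asin((r2−r1)/C) = asin(9/72) = 7.1808°
wrap1 = π − 2β = 165.6385°
wrap2 = π + 2β = 194.3615°
tangent length = C·cosβ = 71.4353
L = r1·wrap1 + r2·wrap2 + 2·C·cosβ = 1·2.8909 + 10·3.3922 + 2·71.4353 = 179.6840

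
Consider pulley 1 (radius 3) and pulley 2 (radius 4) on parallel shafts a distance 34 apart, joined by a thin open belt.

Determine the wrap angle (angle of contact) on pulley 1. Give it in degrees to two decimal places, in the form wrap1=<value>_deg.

wrap1=176.63_deg

open belt: β = asin((r2−r1)/C) = asin(1/34) = 1.6854°
wrap1 = π − 2β = 176.6292°
wrap2 = π + 2β = 183.3708°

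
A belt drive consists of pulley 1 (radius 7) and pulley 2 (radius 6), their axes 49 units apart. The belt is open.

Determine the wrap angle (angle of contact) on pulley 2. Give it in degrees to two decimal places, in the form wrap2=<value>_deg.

open belt: β = asin((r2−r1)/C) = asin(-1/49) = -1.1694°
wrap1 = π − 2β = 182.3388°
wrap2 = π + 2β = 177.6612°

wrap2=177.66_deg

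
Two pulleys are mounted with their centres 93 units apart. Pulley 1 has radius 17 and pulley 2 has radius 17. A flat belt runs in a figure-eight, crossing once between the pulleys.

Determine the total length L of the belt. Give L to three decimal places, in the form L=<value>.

L=305.389

crossed belt: β = asin((r1+r2)/C) = asin(34/93) = 21.4440°
wrap1 = wrap2 = π + 2β = 222.8880°
tangent length = C·cosβ = 86.5621
L = (r1+r2)·wrap + 2·C·cosβ = 34·3.8901 + 2·86.5621 = 305.3886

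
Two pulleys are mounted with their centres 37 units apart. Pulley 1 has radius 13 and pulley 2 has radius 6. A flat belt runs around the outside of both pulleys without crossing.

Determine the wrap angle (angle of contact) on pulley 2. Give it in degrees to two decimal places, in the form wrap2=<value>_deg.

wrap2=158.19_deg

open belt: β = asin((r2−r1)/C) = asin(-7/37) = -10.9055°
wrap1 = π − 2β = 201.8109°
wrap2 = π + 2β = 158.1891°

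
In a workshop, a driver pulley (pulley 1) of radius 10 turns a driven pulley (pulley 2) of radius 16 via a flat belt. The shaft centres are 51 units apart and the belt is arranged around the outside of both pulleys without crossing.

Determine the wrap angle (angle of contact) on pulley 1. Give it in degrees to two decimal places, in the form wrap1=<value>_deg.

wrap1=166.49_deg

open belt: β = asin((r2−r1)/C) = asin(6/51) = 6.7563°
wrap1 = π − 2β = 166.4873°
wrap2 = π + 2β = 193.5127°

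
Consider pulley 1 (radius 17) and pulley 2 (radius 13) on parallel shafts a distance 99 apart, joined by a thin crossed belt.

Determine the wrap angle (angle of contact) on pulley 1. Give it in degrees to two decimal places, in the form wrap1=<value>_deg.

crossed belt: β = asin((r1+r2)/C) = asin(30/99) = 17.6397°
wrap1 = wrap2 = π + 2β = 215.2794°

wrap1=215.28_deg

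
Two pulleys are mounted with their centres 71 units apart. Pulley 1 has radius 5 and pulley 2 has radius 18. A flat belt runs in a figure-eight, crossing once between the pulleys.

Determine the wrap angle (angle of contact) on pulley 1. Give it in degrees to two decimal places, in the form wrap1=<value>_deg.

crossed belt: β = asin((r1+r2)/C) = asin(23/71) = 18.9016°
wrap1 = wrap2 = π + 2β = 217.8032°

wrap1=217.80_deg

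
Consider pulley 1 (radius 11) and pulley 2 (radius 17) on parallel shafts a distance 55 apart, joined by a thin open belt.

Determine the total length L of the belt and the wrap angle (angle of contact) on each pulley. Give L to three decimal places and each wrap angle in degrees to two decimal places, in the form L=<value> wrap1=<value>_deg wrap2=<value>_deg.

open belt: β = asin((r2−r1)/C) = asin(6/55) = 6.2629°
wrap1 = π − 2β = 167.4742°
wrap2 = π + 2β = 192.5258°
tangent length = C·cosβ = 54.6717
L = r1·wrap1 + r2·wrap2 + 2·C·cosβ = 11·2.9230 + 17·3.3602 + 2·54.6717 = 198.6198

L=198.620 wrap1=167.47_deg wrap2=192.53_deg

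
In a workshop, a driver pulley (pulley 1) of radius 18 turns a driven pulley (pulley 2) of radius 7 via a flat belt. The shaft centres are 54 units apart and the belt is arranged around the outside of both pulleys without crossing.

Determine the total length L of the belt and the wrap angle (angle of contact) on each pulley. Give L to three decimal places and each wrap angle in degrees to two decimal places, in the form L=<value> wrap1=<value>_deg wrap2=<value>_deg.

L=188.788 wrap1=203.51_deg wrap2=156.49_deg

open belt: β = asin((r2−r1)/C) = asin(-11/54) = -11.7536°
wrap1 = π − 2β = 203.5073°
wrap2 = π + 2β = 156.4927°
tangent length = C·cosβ = 52.8678
L = r1·wrap1 + r2·wrap2 + 2·C·cosβ = 18·3.5519 + 7·2.7313 + 2·52.8678 = 188.7884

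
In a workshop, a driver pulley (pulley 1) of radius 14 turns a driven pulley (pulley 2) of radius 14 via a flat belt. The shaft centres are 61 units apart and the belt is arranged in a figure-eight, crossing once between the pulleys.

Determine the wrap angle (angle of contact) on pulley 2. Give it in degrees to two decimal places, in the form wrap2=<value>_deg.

wrap2=234.65_deg

crossed belt: β = asin((r1+r2)/C) = asin(28/61) = 27.3237°
wrap1 = wrap2 = π + 2β = 234.6473°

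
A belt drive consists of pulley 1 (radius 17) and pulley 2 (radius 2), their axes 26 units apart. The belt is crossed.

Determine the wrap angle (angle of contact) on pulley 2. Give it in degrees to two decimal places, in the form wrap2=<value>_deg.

wrap2=273.90_deg

crossed belt: β = asin((r1+r2)/C) = asin(19/26) = 46.9509°
wrap1 = wrap2 = π + 2β = 273.9018°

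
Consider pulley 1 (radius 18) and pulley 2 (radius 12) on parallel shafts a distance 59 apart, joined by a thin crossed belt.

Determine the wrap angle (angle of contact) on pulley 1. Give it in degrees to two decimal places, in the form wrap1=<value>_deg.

wrap1=241.12_deg

crossed belt: β = asin((r1+r2)/C) = asin(30/59) = 30.5623°
wrap1 = wrap2 = π + 2β = 241.1246°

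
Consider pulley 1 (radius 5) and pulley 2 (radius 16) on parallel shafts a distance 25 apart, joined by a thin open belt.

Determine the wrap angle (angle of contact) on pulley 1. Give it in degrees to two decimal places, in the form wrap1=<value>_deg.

wrap1=127.79_deg

open belt: β = asin((r2−r1)/C) = asin(11/25) = 26.1039°
wrap1 = π − 2β = 127.7922°
wrap2 = π + 2β = 232.2078°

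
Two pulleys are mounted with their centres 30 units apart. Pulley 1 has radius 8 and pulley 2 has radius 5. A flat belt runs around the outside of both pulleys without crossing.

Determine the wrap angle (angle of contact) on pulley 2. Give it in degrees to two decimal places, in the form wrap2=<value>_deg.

open belt: β = asin((r2−r1)/C) = asin(-3/30) = -5.7392°
wrap1 = π − 2β = 191.4783°
wrap2 = π + 2β = 168.5217°

wrap2=168.52_deg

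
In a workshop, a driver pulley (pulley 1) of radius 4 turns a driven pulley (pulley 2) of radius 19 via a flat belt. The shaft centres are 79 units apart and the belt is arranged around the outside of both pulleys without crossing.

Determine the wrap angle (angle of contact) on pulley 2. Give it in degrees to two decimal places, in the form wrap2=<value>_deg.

open belt: β = asin((r2−r1)/C) = asin(15/79) = 10.9454°
wrap1 = π − 2β = 158.1092°
wrap2 = π + 2β = 201.8908°

wrap2=201.89_deg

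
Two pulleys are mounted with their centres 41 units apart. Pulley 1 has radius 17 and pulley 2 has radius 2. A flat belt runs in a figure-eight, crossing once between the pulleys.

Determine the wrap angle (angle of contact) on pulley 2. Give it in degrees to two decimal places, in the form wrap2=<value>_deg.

crossed belt: β = asin((r1+r2)/C) = asin(19/41) = 27.6077°
wrap1 = wrap2 = π + 2β = 235.2153°

wrap2=235.22_deg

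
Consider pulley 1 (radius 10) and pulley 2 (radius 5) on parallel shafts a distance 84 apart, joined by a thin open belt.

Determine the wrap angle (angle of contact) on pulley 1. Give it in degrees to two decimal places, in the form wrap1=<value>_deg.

open belt: β = asin((r2−r1)/C) = asin(-5/84) = -3.4125°
wrap1 = π − 2β = 186.8250°
wrap2 = π + 2β = 173.1750°

wrap1=186.82_deg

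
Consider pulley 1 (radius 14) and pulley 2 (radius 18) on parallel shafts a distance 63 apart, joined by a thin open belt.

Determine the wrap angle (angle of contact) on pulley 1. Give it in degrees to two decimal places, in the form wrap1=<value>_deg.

wrap1=172.72_deg

open belt: β = asin((r2−r1)/C) = asin(4/63) = 3.6403°
wrap1 = π − 2β = 172.7194°
wrap2 = π + 2β = 187.2806°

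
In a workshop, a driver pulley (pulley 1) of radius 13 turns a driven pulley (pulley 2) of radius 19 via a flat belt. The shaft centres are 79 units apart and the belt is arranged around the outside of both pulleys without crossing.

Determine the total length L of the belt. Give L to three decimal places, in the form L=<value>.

L=258.987

open belt: β = asin((r2−r1)/C) = asin(6/79) = 4.3558°
wrap1 = π − 2β = 171.2885°
wrap2 = π + 2β = 188.7115°
tangent length = C·cosβ = 78.7718
L = r1·wrap1 + r2·wrap2 + 2·C·cosβ = 13·2.9895 + 19·3.2936 + 2·78.7718 = 258.9869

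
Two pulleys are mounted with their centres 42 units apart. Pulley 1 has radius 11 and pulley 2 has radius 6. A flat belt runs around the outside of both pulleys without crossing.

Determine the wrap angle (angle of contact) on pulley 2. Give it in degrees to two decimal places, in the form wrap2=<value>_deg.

open belt: β = asin((r2−r1)/C) = asin(-5/42) = -6.8371°
wrap1 = π − 2β = 193.6743°
wrap2 = π + 2β = 166.3257°

wrap2=166.33_deg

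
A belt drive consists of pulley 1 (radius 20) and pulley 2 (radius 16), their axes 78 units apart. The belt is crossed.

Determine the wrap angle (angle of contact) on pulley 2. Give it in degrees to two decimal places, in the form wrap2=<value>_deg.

crossed belt: β = asin((r1+r2)/C) = asin(36/78) = 27.4864°
wrap1 = wrap2 = π + 2β = 234.9729°

wrap2=234.97_deg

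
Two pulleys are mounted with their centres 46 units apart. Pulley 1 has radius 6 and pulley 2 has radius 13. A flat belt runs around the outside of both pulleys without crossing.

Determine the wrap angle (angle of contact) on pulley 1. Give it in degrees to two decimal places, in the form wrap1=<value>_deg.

wrap1=162.49_deg

open belt: β = asin((r2−r1)/C) = asin(7/46) = 8.7529°
wrap1 = π − 2β = 162.4941°
wrap2 = π + 2β = 197.5059°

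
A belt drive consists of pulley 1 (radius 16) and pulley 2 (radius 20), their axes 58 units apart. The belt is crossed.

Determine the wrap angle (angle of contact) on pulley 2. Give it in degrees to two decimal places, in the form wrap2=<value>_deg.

wrap2=256.73_deg

crossed belt: β = asin((r1+r2)/C) = asin(36/58) = 38.3665°
wrap1 = wrap2 = π + 2β = 256.7330°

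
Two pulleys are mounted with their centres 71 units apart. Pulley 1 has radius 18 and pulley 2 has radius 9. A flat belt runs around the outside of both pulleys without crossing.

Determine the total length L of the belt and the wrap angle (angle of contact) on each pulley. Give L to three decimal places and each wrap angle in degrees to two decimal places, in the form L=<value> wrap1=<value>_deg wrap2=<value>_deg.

open belt: β = asin((r2−r1)/C) = asin(-9/71) = -7.2824°
wrap1 = π − 2β = 194.5649°
wrap2 = π + 2β = 165.4351°
tangent length = C·cosβ = 70.4273
L = r1·wrap1 + r2·wrap2 + 2·C·cosβ = 18·3.3958 + 9·2.8874 + 2·70.4273 = 227.9654

L=227.965 wrap1=194.56_deg wrap2=165.44_deg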